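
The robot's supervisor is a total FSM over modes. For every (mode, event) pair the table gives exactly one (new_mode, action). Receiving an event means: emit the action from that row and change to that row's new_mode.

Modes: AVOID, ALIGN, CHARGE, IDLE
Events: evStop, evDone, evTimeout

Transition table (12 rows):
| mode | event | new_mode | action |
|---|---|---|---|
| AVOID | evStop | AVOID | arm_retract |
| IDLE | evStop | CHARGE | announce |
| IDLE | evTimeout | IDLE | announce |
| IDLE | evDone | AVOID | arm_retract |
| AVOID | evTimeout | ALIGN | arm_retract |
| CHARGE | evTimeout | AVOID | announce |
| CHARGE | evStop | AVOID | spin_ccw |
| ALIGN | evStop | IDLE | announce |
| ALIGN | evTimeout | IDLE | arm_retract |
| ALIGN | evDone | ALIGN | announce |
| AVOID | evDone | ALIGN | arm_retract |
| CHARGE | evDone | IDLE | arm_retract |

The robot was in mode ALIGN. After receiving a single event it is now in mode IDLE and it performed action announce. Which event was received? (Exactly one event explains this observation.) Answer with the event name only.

evStop

try evStop: (ALIGN, evStop) → (IDLE, announce)  ← matches
try evDone: (ALIGN, evDone) → (ALIGN, announce)
try evTimeout: (ALIGN, evTimeout) → (IDLE, arm_retract)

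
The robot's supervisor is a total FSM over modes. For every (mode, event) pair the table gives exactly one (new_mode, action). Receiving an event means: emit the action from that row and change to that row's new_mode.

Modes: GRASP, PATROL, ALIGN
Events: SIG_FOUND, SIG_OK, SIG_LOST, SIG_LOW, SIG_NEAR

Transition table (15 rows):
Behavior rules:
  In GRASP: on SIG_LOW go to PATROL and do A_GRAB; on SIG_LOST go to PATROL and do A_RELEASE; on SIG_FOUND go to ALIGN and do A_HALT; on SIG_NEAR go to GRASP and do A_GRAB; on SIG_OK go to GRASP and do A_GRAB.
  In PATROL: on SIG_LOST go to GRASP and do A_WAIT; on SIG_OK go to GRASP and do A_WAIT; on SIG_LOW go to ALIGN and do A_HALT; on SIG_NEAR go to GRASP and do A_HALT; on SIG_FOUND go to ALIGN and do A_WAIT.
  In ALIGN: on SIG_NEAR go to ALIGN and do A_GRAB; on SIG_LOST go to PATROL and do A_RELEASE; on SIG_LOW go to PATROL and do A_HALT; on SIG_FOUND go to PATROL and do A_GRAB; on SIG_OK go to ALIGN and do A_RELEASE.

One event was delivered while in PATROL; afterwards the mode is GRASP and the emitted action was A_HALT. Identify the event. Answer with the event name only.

try SIG_FOUND: (PATROL, SIG_FOUND) → (ALIGN, A_WAIT)
try SIG_OK: (PATROL, SIG_OK) → (GRASP, A_WAIT)
try SIG_LOST: (PATROL, SIG_LOST) → (GRASP, A_WAIT)
try SIG_LOW: (PATROL, SIG_LOW) → (ALIGN, A_HALT)
try SIG_NEAR: (PATROL, SIG_NEAR) → (GRASP, A_HALT)  ← matches

SIG_NEAR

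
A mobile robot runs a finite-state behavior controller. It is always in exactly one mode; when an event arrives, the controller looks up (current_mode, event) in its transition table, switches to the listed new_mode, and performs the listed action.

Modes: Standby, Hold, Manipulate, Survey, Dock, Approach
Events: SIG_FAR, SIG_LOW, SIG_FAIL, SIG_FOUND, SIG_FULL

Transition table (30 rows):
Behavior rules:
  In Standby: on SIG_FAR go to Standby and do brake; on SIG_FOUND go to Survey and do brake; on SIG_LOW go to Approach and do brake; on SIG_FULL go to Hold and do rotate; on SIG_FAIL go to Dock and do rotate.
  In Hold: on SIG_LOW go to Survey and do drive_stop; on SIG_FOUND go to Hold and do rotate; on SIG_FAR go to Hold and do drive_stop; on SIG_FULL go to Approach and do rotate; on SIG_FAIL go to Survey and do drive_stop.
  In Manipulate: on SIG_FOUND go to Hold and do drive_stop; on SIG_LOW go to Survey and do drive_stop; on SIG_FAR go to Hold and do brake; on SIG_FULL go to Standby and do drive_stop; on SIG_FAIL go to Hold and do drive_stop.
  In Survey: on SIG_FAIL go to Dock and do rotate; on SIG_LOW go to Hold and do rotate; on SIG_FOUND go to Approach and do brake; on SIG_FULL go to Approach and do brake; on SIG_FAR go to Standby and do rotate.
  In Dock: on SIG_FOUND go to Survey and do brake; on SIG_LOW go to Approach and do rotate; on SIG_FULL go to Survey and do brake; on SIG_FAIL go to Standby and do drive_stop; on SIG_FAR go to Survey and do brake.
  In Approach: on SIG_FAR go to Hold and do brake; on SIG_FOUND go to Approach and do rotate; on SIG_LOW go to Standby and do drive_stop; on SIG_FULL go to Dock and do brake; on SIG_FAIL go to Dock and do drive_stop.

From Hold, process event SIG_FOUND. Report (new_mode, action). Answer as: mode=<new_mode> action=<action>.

mode=Hold action=rotate

current mode = Hold; filter table to that mode:
  (Hold, SIG_LOW) → (Survey, drive_stop)
  (Hold, SIG_FOUND) → (Hold, rotate)  ← event matches
  (Hold, SIG_FAR) → (Hold, drive_stop)
  (Hold, SIG_FULL) → (Approach, rotate)
  (Hold, SIG_FAIL) → (Survey, drive_stop)
event = SIG_FOUND selects (Hold, rotate)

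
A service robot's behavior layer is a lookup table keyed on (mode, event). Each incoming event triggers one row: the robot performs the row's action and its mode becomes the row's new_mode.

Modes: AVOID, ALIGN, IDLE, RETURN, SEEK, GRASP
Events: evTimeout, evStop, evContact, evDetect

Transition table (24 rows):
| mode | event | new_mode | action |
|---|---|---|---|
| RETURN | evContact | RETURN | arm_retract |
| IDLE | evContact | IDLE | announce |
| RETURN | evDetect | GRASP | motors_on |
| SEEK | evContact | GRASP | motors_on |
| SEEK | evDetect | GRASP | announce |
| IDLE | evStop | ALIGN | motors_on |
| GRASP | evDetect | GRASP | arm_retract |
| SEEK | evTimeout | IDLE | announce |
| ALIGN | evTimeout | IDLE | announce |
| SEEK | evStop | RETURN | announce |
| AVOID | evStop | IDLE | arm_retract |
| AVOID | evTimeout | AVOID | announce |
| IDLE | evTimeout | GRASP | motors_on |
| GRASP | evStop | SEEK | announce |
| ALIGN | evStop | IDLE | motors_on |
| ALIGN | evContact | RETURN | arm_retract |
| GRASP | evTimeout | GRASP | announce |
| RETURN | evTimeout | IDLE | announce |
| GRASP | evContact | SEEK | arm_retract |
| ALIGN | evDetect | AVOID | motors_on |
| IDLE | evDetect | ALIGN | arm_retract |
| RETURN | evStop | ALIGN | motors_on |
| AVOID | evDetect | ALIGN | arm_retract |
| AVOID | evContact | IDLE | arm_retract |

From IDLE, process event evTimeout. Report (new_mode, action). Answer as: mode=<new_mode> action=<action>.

current mode = IDLE; filter table to that mode:
  (IDLE, evContact) → (IDLE, announce)
  (IDLE, evStop) → (ALIGN, motors_on)
  (IDLE, evTimeout) → (GRASP, motors_on)  ← event matches
  (IDLE, evDetect) → (ALIGN, arm_retract)
event = evTimeout selects (GRASP, motors_on)

mode=GRASP action=motors_on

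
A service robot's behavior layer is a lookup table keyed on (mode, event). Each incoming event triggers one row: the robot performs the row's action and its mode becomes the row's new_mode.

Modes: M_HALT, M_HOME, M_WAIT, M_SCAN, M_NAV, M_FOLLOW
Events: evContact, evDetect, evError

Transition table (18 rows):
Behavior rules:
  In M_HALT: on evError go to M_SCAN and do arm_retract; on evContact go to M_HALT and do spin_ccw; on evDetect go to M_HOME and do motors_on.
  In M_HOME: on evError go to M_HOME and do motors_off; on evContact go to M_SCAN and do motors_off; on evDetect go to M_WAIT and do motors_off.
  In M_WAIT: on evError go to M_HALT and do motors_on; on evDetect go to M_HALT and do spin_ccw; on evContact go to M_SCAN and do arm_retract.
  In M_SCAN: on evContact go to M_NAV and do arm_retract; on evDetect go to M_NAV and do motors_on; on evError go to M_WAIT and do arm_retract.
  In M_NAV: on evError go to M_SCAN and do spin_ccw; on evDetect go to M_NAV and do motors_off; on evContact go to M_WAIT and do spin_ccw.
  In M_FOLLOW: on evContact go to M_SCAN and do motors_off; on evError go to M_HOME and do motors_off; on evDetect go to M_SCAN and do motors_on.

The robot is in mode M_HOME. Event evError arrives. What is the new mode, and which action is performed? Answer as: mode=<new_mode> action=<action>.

mode=M_HOME action=motors_off

current mode = M_HOME; filter table to that mode:
  (M_HOME, evError) → (M_HOME, motors_off)  ← event matches
  (M_HOME, evContact) → (M_SCAN, motors_off)
  (M_HOME, evDetect) → (M_WAIT, motors_off)
event = evError selects (M_HOME, motors_off)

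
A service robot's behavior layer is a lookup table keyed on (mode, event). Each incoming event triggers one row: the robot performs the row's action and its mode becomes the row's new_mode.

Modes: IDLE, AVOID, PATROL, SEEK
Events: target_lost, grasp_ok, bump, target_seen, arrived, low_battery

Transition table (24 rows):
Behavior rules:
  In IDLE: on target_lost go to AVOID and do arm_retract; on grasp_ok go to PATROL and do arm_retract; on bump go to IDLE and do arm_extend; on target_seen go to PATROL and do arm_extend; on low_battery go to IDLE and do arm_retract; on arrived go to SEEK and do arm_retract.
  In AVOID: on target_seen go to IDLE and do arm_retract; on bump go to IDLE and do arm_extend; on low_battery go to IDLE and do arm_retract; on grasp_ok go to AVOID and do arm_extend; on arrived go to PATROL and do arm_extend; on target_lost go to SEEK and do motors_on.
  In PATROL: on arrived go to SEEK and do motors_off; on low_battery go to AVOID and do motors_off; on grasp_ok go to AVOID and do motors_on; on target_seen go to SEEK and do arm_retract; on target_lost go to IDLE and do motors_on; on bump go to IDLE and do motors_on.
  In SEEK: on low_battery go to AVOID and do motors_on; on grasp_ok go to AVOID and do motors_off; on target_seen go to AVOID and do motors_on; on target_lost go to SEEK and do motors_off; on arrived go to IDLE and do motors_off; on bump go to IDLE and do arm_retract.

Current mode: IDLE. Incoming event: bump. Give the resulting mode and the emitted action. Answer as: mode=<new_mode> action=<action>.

current mode = IDLE; filter table to that mode:
  (IDLE, target_lost) → (AVOID, arm_retract)
  (IDLE, grasp_ok) → (PATROL, arm_retract)
  (IDLE, bump) → (IDLE, arm_extend)  ← event matches
  (IDLE, target_seen) → (PATROL, arm_extend)
  (IDLE, low_battery) → (IDLE, arm_retract)
  (IDLE, arrived) → (SEEK, arm_retract)
event = bump selects (IDLE, arm_extend)

mode=IDLE action=arm_extend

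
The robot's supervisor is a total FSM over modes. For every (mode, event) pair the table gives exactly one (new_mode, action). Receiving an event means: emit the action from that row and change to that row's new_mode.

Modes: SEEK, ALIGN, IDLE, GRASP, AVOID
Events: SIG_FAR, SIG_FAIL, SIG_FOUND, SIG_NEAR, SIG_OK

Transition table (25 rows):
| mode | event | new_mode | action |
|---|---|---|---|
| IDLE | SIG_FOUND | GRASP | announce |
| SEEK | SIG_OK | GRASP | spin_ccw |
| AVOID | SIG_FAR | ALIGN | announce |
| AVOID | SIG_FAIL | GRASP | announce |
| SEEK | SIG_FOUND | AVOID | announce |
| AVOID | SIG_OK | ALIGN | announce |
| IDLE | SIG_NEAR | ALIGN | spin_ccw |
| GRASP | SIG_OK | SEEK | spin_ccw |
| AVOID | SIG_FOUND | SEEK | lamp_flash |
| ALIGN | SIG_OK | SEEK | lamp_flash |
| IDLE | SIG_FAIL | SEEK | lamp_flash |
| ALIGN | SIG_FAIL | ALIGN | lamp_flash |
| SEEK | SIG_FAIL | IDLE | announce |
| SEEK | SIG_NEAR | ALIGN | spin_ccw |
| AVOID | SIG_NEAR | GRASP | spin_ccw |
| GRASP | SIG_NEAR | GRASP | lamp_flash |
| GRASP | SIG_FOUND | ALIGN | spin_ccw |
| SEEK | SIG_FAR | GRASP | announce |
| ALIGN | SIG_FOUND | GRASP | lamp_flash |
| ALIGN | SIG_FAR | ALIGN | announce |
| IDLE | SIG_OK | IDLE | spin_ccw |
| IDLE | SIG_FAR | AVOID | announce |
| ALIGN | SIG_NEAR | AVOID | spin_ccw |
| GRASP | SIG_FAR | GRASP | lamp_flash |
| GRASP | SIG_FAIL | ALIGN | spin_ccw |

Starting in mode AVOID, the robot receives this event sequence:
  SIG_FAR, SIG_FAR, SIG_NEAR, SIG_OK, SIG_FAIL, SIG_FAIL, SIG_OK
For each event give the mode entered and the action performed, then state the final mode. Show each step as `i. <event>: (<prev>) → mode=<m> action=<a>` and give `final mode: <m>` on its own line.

final mode: SEEK

1. SIG_FAR: (AVOID) → mode=ALIGN action=announce
2. SIG_FAR: (ALIGN) → mode=ALIGN action=announce
3. SIG_NEAR: (ALIGN) → mode=AVOID action=spin_ccw
4. SIG_OK: (AVOID) → mode=ALIGN action=announce
5. SIG_FAIL: (ALIGN) → mode=ALIGN action=lamp_flash
6. SIG_FAIL: (ALIGN) → mode=ALIGN action=lamp_flash
7. SIG_OK: (ALIGN) → mode=SEEK action=lamp_flash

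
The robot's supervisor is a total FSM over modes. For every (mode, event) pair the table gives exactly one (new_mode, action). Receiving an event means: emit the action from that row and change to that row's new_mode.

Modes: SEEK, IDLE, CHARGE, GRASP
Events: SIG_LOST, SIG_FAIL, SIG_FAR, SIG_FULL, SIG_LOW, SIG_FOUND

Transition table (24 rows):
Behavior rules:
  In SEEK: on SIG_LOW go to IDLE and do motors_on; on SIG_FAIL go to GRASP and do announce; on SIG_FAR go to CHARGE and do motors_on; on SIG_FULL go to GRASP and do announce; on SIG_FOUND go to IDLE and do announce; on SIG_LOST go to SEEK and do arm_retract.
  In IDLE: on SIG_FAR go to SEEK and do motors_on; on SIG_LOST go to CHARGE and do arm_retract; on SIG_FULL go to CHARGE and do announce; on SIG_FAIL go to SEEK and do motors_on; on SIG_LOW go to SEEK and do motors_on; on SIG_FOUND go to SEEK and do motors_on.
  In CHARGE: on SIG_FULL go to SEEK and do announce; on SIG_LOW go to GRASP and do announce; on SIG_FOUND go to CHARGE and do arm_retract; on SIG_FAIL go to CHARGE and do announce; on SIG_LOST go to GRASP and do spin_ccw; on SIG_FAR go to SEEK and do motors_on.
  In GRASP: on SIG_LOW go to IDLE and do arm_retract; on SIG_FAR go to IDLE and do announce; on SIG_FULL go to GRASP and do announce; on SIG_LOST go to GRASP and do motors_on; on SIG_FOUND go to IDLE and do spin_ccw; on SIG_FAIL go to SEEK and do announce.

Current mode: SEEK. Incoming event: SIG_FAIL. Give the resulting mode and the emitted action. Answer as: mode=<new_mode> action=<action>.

mode=GRASP action=announce

current mode = SEEK; filter table to that mode:
  (SEEK, SIG_LOW) → (IDLE, motors_on)
  (SEEK, SIG_FAIL) → (GRASP, announce)  ← event matches
  (SEEK, SIG_FAR) → (CHARGE, motors_on)
  (SEEK, SIG_FULL) → (GRASP, announce)
  (SEEK, SIG_FOUND) → (IDLE, announce)
  (SEEK, SIG_LOST) → (SEEK, arm_retract)
event = SIG_FAIL selects (GRASP, announce)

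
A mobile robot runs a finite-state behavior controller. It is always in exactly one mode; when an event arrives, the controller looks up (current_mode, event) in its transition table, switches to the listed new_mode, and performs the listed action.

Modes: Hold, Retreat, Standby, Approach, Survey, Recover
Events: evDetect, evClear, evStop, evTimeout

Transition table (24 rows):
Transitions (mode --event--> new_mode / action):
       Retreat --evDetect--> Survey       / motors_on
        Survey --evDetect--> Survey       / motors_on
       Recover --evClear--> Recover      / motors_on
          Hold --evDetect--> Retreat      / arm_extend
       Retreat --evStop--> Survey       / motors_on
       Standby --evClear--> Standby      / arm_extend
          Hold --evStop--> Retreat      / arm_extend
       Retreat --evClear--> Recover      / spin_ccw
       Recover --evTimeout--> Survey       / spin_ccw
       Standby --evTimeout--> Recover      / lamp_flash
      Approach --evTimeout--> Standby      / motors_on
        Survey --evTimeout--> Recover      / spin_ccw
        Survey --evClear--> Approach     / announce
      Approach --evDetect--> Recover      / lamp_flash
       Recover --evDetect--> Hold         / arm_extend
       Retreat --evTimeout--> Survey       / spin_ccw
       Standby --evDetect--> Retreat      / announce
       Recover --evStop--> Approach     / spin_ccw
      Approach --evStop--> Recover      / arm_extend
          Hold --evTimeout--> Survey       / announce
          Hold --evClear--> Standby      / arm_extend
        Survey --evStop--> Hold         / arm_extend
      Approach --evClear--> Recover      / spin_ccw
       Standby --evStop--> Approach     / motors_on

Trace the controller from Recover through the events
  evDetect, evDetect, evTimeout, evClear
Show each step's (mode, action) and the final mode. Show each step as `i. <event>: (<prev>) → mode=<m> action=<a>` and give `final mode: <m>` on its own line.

1. evDetect: (Recover) → mode=Hold action=arm_extend
2. evDetect: (Hold) → mode=Retreat action=arm_extend
3. evTimeout: (Retreat) → mode=Survey action=spin_ccw
4. evClear: (Survey) → mode=Approach action=announce

final mode: Approach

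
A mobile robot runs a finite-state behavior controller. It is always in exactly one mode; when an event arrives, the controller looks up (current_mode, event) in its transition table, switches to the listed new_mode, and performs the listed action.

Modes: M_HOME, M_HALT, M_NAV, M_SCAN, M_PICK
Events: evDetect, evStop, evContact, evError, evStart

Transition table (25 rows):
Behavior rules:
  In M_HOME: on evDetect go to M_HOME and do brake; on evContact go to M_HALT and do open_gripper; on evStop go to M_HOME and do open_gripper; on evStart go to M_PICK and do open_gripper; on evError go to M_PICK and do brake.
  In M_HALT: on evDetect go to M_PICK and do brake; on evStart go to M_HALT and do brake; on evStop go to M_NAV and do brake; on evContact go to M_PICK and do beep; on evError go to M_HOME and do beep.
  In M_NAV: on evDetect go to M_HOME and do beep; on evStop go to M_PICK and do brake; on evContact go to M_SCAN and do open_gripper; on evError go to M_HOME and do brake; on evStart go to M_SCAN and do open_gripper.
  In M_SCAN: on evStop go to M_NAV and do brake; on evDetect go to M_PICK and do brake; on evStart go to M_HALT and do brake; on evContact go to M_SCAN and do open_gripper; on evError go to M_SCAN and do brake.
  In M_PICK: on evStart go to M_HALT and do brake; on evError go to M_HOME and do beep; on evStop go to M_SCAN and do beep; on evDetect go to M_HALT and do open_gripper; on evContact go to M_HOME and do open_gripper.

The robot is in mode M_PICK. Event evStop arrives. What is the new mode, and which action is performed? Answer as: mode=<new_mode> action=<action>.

mode=M_SCAN action=beep

current mode = M_PICK; filter table to that mode:
  (M_PICK, evStart) → (M_HALT, brake)
  (M_PICK, evError) → (M_HOME, beep)
  (M_PICK, evStop) → (M_SCAN, beep)  ← event matches
  (M_PICK, evDetect) → (M_HALT, open_gripper)
  (M_PICK, evContact) → (M_HOME, open_gripper)
event = evStop selects (M_SCAN, beep)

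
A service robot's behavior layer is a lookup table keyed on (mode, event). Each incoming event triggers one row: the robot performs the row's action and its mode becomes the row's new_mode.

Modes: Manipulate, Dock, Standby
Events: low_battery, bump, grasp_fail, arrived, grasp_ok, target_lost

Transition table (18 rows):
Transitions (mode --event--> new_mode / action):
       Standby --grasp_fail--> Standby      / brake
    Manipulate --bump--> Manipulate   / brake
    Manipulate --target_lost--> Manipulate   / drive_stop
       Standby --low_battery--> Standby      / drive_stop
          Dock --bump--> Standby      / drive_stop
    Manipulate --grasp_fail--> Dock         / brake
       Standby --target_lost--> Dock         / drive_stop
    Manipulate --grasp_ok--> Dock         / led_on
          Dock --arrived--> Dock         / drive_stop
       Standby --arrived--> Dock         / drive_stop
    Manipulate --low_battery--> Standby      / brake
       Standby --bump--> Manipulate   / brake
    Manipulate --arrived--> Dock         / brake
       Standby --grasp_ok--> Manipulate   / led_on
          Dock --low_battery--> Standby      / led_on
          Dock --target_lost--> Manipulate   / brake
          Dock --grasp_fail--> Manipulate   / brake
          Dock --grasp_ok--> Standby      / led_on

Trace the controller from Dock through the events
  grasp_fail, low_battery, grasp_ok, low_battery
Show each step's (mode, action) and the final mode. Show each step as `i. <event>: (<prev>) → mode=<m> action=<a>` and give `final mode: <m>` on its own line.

final mode: Standby

1. grasp_fail: (Dock) → mode=Manipulate action=brake
2. low_battery: (Manipulate) → mode=Standby action=brake
3. grasp_ok: (Standby) → mode=Manipulate action=led_on
4. low_battery: (Manipulate) → mode=Standby action=brake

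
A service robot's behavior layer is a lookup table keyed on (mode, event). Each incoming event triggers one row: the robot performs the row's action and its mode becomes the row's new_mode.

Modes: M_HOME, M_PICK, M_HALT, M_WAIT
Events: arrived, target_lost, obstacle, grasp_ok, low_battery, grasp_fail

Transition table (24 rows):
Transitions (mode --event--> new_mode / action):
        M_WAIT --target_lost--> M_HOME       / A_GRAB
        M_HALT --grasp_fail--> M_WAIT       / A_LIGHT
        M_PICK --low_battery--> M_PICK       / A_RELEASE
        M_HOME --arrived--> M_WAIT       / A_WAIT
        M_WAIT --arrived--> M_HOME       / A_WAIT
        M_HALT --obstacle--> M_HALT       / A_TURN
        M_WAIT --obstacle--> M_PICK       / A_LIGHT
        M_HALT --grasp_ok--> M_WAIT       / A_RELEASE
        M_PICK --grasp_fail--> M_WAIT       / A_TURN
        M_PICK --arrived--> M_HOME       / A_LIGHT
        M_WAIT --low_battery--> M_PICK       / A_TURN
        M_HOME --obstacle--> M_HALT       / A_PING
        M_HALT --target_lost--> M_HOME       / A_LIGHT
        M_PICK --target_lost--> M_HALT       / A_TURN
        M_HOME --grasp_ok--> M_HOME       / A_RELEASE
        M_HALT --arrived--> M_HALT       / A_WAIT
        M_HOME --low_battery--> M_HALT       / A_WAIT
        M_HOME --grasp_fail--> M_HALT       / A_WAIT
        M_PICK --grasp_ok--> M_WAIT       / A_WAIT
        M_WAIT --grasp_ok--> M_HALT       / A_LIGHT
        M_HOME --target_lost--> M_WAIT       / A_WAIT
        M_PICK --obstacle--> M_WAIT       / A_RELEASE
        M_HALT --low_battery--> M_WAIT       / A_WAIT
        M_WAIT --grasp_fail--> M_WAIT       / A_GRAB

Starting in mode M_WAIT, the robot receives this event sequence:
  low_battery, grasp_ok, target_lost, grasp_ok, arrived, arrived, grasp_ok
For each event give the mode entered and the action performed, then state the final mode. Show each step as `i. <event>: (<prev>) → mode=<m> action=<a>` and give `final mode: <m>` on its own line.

final mode: M_HOME

1. low_battery: (M_WAIT) → mode=M_PICK action=A_TURN
2. grasp_ok: (M_PICK) → mode=M_WAIT action=A_WAIT
3. target_lost: (M_WAIT) → mode=M_HOME action=A_GRAB
4. grasp_ok: (M_HOME) → mode=M_HOME action=A_RELEASE
5. arrived: (M_HOME) → mode=M_WAIT action=A_WAIT
6. arrived: (M_WAIT) → mode=M_HOME action=A_WAIT
7. grasp_ok: (M_HOME) → mode=M_HOME action=A_RELEASE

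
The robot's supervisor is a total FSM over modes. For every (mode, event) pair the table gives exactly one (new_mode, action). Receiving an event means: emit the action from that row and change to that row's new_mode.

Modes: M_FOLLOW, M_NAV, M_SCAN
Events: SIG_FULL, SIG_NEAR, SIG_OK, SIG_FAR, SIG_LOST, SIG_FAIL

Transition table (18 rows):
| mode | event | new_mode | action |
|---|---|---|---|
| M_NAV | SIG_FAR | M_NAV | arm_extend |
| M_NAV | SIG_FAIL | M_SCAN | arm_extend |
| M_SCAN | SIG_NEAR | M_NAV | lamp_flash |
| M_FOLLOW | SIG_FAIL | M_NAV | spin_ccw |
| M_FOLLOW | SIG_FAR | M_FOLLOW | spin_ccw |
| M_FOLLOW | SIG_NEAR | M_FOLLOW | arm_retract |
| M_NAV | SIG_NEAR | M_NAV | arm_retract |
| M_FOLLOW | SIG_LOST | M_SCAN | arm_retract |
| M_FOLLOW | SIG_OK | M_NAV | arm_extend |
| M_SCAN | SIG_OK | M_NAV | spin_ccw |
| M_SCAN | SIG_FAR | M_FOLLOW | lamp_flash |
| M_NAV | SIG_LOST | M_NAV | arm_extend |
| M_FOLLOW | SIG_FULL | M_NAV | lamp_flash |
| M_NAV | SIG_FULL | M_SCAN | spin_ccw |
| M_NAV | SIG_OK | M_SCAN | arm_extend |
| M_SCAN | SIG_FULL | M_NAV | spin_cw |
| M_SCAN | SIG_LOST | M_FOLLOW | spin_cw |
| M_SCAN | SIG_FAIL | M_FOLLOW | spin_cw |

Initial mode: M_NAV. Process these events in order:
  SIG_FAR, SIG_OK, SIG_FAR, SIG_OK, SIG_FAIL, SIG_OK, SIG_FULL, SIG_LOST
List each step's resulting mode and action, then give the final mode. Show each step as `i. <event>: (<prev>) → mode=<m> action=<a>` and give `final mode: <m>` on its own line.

1. SIG_FAR: (M_NAV) → mode=M_NAV action=arm_extend
2. SIG_OK: (M_NAV) → mode=M_SCAN action=arm_extend
3. SIG_FAR: (M_SCAN) → mode=M_FOLLOW action=lamp_flash
4. SIG_OK: (M_FOLLOW) → mode=M_NAV action=arm_extend
5. SIG_FAIL: (M_NAV) → mode=M_SCAN action=arm_extend
6. SIG_OK: (M_SCAN) → mode=M_NAV action=spin_ccw
7. SIG_FULL: (M_NAV) → mode=M_SCAN action=spin_ccw
8. SIG_LOST: (M_SCAN) → mode=M_FOLLOW action=spin_cw

final mode: M_FOLLOW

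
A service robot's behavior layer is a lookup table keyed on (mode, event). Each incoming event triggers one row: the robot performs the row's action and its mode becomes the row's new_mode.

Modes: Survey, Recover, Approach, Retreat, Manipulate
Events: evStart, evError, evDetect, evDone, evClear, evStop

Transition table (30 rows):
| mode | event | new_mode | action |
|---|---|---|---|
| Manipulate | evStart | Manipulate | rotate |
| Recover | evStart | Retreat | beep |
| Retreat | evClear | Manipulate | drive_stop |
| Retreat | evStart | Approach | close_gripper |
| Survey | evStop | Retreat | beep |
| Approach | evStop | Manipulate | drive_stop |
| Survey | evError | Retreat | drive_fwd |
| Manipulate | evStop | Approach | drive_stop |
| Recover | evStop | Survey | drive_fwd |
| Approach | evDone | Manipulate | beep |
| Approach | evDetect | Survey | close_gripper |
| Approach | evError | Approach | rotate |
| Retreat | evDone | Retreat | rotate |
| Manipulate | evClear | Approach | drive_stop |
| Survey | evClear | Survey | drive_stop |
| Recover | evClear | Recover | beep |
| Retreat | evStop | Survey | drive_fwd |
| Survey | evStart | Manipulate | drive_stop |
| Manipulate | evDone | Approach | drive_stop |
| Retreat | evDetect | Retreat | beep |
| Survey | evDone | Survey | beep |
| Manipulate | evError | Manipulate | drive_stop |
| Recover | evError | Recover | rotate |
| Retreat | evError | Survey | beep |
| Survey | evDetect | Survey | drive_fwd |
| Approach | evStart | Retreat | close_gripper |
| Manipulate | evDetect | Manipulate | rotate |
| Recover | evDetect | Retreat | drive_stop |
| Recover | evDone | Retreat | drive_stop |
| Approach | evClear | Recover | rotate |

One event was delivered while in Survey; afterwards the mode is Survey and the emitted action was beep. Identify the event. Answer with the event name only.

evDone

try evStart: (Survey, evStart) → (Manipulate, drive_stop)
try evError: (Survey, evError) → (Retreat, drive_fwd)
try evDetect: (Survey, evDetect) → (Survey, drive_fwd)
try evDone: (Survey, evDone) → (Survey, beep)  ← matches
try evClear: (Survey, evClear) → (Survey, drive_stop)
try evStop: (Survey, evStop) → (Retreat, beep)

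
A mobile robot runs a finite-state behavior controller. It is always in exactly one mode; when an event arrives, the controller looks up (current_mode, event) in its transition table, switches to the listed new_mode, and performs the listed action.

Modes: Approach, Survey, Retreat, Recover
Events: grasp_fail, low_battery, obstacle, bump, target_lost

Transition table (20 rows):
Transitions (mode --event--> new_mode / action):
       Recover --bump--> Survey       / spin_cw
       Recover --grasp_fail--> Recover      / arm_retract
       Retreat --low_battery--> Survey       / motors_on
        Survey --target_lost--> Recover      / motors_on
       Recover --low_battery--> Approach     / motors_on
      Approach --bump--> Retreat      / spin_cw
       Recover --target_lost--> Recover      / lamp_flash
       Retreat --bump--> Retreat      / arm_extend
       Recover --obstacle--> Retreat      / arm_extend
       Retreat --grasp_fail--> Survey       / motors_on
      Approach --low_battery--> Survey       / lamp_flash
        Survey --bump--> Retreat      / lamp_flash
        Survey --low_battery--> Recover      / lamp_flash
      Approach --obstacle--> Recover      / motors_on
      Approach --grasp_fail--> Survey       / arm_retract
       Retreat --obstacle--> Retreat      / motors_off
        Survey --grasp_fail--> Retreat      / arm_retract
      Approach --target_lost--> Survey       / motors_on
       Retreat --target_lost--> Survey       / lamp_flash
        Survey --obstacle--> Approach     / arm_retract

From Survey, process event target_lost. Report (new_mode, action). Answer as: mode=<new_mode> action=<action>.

current mode = Survey; filter table to that mode:
  (Survey, target_lost) → (Recover, motors_on)  ← event matches
  (Survey, bump) → (Retreat, lamp_flash)
  (Survey, low_battery) → (Recover, lamp_flash)
  (Survey, grasp_fail) → (Retreat, arm_retract)
  (Survey, obstacle) → (Approach, arm_retract)
event = target_lost selects (Recover, motors_on)

mode=Recover action=motors_on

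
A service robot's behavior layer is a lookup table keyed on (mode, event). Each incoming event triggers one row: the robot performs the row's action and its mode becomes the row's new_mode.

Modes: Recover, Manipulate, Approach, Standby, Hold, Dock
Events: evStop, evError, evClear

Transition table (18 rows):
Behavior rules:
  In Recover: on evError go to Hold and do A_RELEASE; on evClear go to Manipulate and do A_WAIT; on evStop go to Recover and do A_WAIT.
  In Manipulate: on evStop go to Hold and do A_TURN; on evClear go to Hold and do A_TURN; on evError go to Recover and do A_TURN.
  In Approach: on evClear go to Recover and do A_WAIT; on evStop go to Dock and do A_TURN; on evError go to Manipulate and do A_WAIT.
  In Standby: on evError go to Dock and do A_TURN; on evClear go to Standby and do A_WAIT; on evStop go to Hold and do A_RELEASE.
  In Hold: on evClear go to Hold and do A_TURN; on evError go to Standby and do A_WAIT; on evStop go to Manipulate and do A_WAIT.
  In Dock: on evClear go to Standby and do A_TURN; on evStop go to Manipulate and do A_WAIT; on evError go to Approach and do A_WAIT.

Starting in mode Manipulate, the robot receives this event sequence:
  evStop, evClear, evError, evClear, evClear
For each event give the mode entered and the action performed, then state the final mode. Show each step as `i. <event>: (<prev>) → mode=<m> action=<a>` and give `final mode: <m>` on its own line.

1. evStop: (Manipulate) → mode=Hold action=A_TURN
2. evClear: (Hold) → mode=Hold action=A_TURN
3. evError: (Hold) → mode=Standby action=A_WAIT
4. evClear: (Standby) → mode=Standby action=A_WAIT
5. evClear: (Standby) → mode=Standby action=A_WAIT

final mode: Standby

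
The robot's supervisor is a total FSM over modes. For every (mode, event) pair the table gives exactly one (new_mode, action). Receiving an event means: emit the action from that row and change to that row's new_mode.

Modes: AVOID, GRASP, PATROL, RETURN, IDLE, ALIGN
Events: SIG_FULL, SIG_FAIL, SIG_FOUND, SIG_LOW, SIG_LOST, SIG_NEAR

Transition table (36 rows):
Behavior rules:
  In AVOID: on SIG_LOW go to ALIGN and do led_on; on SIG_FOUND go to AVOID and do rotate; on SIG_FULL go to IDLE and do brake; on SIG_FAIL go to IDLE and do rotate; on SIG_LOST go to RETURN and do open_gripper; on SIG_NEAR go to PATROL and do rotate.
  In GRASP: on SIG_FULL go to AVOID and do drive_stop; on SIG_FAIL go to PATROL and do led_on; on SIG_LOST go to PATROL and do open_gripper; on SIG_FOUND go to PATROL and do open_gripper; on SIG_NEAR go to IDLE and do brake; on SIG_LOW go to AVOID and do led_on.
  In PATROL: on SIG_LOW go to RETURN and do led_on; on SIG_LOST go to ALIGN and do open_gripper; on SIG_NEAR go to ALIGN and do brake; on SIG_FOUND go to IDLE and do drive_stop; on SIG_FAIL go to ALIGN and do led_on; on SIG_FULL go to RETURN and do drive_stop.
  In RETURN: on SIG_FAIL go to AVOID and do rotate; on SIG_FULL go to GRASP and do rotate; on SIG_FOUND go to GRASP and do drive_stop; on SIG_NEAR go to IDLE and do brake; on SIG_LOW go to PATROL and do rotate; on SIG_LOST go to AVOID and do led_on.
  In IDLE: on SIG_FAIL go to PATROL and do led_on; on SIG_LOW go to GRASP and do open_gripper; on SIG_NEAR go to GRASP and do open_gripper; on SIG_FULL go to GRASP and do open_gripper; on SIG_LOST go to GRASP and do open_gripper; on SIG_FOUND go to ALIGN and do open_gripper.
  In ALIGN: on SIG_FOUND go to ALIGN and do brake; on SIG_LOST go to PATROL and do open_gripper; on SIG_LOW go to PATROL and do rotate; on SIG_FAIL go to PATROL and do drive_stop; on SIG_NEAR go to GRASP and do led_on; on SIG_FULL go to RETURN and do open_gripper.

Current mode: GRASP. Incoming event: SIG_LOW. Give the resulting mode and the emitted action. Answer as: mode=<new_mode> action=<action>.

mode=AVOID action=led_on

current mode = GRASP; filter table to that mode:
  (GRASP, SIG_FULL) → (AVOID, drive_stop)
  (GRASP, SIG_FAIL) → (PATROL, led_on)
  (GRASP, SIG_LOST) → (PATROL, open_gripper)
  (GRASP, SIG_FOUND) → (PATROL, open_gripper)
  (GRASP, SIG_NEAR) → (IDLE, brake)
  (GRASP, SIG_LOW) → (AVOID, led_on)  ← event matches
event = SIG_LOW selects (AVOID, led_on)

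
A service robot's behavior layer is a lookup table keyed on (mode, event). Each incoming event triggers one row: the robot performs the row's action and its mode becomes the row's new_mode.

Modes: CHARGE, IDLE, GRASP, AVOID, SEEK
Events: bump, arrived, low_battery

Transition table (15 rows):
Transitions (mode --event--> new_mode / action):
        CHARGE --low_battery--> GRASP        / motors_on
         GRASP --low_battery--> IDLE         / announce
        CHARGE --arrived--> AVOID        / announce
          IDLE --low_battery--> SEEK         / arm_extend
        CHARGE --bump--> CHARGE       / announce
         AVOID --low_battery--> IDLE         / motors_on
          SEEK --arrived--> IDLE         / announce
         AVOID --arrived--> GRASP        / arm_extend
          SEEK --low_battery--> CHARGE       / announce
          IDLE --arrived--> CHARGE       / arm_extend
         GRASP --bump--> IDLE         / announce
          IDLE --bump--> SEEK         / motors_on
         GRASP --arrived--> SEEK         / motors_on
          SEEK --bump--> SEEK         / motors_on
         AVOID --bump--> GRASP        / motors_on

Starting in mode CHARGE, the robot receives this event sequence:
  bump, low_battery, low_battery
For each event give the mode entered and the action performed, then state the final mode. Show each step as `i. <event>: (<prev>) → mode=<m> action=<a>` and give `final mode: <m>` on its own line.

final mode: IDLE

1. bump: (CHARGE) → mode=CHARGE action=announce
2. low_battery: (CHARGE) → mode=GRASP action=motors_on
3. low_battery: (GRASP) → mode=IDLE action=announce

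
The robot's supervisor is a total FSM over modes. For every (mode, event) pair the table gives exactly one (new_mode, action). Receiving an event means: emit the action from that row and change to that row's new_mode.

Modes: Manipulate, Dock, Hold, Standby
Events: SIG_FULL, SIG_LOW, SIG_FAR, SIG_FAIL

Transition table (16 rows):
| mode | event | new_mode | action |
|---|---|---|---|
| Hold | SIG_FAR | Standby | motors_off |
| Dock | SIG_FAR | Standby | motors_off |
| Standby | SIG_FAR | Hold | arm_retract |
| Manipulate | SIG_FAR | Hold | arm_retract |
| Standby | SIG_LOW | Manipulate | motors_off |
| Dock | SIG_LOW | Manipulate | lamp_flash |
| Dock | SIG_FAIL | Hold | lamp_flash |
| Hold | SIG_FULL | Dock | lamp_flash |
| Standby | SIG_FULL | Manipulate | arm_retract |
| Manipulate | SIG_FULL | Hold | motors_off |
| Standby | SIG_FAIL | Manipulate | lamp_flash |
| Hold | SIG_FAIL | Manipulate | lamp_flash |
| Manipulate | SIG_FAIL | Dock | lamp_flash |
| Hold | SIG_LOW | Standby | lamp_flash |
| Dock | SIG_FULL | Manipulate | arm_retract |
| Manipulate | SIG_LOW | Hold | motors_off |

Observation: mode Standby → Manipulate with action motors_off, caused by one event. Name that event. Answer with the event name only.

SIG_LOW

try SIG_FULL: (Standby, SIG_FULL) → (Manipulate, arm_retract)
try SIG_LOW: (Standby, SIG_LOW) → (Manipulate, motors_off)  ← matches
try SIG_FAR: (Standby, SIG_FAR) → (Hold, arm_retract)
try SIG_FAIL: (Standby, SIG_FAIL) → (Manipulate, lamp_flash)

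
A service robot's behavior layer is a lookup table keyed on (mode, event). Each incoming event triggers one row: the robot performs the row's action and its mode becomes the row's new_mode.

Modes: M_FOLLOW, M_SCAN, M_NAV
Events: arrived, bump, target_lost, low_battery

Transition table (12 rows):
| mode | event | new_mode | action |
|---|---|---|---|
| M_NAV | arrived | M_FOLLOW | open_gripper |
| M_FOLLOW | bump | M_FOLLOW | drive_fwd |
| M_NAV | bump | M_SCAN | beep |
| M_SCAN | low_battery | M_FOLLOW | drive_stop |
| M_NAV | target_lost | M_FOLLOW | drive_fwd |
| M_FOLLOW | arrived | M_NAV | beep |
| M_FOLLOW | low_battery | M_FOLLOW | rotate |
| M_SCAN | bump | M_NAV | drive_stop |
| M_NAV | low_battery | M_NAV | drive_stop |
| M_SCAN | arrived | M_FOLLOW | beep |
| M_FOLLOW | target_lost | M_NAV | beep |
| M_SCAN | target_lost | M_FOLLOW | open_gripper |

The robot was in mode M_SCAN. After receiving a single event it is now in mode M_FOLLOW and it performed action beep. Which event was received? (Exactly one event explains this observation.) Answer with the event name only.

arrived

try arrived: (M_SCAN, arrived) → (M_FOLLOW, beep)  ← matches
try bump: (M_SCAN, bump) → (M_NAV, drive_stop)
try target_lost: (M_SCAN, target_lost) → (M_FOLLOW, open_gripper)
try low_battery: (M_SCAN, low_battery) → (M_FOLLOW, drive_stop)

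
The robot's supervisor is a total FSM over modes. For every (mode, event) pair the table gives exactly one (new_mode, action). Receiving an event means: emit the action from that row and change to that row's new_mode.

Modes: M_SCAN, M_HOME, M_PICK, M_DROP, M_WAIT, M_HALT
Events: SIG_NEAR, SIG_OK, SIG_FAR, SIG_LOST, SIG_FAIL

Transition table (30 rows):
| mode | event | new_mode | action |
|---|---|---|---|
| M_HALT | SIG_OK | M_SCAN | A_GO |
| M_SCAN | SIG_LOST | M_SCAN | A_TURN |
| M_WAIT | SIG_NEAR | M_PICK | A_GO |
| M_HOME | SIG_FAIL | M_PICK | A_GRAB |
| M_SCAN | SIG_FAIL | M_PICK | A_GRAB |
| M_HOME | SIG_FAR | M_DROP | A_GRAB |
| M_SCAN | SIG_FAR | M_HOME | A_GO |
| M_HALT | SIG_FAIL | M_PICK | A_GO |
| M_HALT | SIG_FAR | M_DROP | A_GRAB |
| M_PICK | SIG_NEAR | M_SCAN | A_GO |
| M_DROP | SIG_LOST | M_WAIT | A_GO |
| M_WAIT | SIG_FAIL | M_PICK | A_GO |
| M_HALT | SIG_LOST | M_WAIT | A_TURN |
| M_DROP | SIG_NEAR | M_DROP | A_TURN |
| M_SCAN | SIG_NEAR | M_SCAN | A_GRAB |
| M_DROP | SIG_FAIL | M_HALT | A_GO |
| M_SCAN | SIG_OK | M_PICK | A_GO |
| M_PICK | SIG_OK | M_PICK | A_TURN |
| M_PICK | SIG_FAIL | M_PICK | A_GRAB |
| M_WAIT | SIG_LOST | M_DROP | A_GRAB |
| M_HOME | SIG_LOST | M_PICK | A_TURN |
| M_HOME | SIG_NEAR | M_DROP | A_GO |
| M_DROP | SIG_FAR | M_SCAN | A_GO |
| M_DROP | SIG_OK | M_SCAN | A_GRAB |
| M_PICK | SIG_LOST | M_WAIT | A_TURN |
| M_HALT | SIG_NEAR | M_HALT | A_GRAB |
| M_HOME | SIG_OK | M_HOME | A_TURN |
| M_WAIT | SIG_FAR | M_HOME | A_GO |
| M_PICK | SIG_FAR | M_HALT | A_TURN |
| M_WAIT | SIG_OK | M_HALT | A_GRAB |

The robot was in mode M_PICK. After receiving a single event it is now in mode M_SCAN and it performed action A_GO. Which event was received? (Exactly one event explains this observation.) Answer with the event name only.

try SIG_NEAR: (M_PICK, SIG_NEAR) → (M_SCAN, A_GO)  ← matches
try SIG_OK: (M_PICK, SIG_OK) → (M_PICK, A_TURN)
try SIG_FAR: (M_PICK, SIG_FAR) → (M_HALT, A_TURN)
try SIG_LOST: (M_PICK, SIG_LOST) → (M_WAIT, A_TURN)
try SIG_FAIL: (M_PICK, SIG_FAIL) → (M_PICK, A_GRAB)

SIG_NEAR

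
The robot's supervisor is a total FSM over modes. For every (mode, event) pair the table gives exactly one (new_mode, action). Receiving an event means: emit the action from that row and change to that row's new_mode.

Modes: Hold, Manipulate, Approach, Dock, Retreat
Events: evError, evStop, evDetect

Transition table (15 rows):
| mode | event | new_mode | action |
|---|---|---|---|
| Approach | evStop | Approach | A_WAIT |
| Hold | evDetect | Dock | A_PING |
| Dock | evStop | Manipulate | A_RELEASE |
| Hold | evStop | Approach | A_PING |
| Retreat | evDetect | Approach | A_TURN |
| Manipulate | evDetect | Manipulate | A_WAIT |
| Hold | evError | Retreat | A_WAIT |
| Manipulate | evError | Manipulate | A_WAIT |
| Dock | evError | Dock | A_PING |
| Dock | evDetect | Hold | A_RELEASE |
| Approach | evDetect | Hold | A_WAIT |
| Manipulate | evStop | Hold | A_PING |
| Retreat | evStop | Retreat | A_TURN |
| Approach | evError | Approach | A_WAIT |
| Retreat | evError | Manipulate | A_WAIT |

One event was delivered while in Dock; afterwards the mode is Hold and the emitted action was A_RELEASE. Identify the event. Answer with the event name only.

evDetect

try evError: (Dock, evError) → (Dock, A_PING)
try evStop: (Dock, evStop) → (Manipulate, A_RELEASE)
try evDetect: (Dock, evDetect) → (Hold, A_RELEASE)  ← matches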